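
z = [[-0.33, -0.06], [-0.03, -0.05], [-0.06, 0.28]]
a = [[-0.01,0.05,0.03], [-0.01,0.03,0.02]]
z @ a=[[0.0, -0.02, -0.01], [0.00, -0.00, -0.0], [-0.0, 0.01, 0.0]]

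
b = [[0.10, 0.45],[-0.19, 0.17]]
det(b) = 0.10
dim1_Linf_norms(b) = [0.45, 0.19]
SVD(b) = [[0.95, 0.33], [0.33, -0.95]] @ diag([0.4819402199146078, 0.21268197955788248]) @ [[0.07, 1.00], [1.0, -0.07]]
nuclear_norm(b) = 0.69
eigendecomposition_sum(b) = [[(0.05+0.15j), 0.22-0.10j], [-0.09+0.04j, (0.08+0.14j)]] + [[(0.05-0.15j), 0.22+0.10j], [(-0.09-0.04j), 0.09-0.14j]]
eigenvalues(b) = [(0.14+0.29j), (0.14-0.29j)]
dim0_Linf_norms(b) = [0.19, 0.45]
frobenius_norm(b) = 0.53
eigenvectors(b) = [[(0.84+0j), (0.84-0j)],[0.07+0.54j, (0.07-0.54j)]]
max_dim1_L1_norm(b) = 0.55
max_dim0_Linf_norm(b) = 0.45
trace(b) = 0.27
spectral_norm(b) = 0.48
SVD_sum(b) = [[0.03, 0.45], [0.01, 0.16]] + [[0.07, -0.00], [-0.20, 0.01]]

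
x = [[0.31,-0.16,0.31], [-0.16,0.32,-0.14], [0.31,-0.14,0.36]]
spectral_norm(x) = 0.75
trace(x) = 0.99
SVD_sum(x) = [[0.29, -0.2, 0.3], [-0.20, 0.15, -0.22], [0.3, -0.22, 0.32]] + [[0.01,0.04,0.02], [0.04,0.17,0.08], [0.02,0.08,0.03]] + [[0.01, 0.0, -0.01], [0.0, 0.00, -0.0], [-0.01, -0.0, 0.01]]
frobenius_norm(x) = 0.78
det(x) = 0.00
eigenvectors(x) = [[-0.62, 0.75, 0.22], [0.44, 0.1, 0.89], [-0.65, -0.65, 0.39]]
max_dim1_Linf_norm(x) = 0.36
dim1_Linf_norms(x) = [0.31, 0.32, 0.36]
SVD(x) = [[-0.62,  -0.22,  -0.75],[0.44,  -0.89,  -0.10],[-0.65,  -0.39,  0.65]] @ diag([0.7500800411342781, 0.21819220062564237, 0.021727758240079637]) @ [[-0.62, 0.44, -0.65], [-0.22, -0.89, -0.39], [-0.75, -0.1, 0.65]]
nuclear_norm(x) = 0.99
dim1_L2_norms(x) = [0.47, 0.38, 0.5]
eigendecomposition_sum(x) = [[0.29, -0.20, 0.30], [-0.20, 0.15, -0.22], [0.30, -0.22, 0.32]] + [[0.01, 0.0, -0.01],[0.00, 0.0, -0.00],[-0.01, -0.0, 0.01]] + [[0.01, 0.04, 0.02], [0.04, 0.17, 0.08], [0.02, 0.08, 0.03]]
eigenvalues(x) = [0.75, 0.02, 0.22]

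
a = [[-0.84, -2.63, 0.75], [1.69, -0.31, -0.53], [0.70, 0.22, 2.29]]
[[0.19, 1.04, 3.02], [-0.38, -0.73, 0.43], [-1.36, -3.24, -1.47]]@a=[[3.71,-0.16,6.51],[-0.61,1.32,1.09],[-5.36,4.26,-2.67]]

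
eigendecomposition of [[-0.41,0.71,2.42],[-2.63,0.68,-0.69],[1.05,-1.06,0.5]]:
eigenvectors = [[(0.32+0j), 0.43-0.44j, 0.43+0.44j], [(-0.74+0j), 0.73+0.00j, 0.73-0.00j], [0.59+0.00j, (-0.05+0.3j), (-0.05-0.3j)]]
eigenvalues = [(2.39+0j), (-0.81+1.3j), (-0.81-1.3j)]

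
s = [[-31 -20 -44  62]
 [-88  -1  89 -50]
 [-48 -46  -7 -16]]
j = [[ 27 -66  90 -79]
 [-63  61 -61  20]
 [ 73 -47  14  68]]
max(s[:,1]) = -1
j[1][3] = 20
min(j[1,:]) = -63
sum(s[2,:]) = -117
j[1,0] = -63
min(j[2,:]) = -47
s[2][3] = -16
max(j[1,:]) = 61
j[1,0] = -63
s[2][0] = -48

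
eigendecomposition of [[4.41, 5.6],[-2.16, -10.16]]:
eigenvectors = [[0.99,-0.38],  [-0.16,0.93]]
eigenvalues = [3.53, -9.28]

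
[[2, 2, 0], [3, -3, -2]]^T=[[2, 3], [2, -3], [0, -2]]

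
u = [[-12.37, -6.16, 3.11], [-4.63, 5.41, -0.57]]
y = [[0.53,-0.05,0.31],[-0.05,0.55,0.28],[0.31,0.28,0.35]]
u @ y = [[-5.28,  -1.9,  -4.47], [-2.90,  3.05,  -0.12]]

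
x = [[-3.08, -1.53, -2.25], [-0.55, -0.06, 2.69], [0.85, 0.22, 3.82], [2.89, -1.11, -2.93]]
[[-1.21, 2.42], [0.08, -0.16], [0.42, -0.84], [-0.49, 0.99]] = x@[[0.09,-0.18], [0.52,-1.04], [0.06,-0.12]]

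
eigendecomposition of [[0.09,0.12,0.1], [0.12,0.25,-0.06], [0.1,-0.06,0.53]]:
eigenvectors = [[-0.86, 0.48, 0.18], [0.46, 0.88, -0.12], [0.21, 0.02, 0.98]]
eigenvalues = [0.0, 0.31, 0.56]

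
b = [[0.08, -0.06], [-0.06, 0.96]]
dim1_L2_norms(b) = [0.1, 0.96]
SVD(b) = [[-0.07, 1.0], [1.00, 0.07]] @ diag([0.9640720662234902, 0.07592793377650967]) @ [[-0.07, 1.00], [1.00, 0.07]]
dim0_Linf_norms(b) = [0.08, 0.96]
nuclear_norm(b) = 1.04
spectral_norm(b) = 0.96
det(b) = 0.07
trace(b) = 1.04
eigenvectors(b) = [[-1.00,0.07], [-0.07,-1.0]]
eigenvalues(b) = [0.08, 0.96]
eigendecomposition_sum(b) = [[0.08, 0.01], [0.01, 0.00]] + [[0.0, -0.07], [-0.07, 0.96]]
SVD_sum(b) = [[0.0, -0.07], [-0.07, 0.96]] + [[0.08, 0.01],[0.01, 0.00]]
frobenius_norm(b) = 0.97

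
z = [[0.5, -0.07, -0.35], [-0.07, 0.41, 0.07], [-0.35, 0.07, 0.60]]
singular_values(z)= [0.92, 0.39, 0.2]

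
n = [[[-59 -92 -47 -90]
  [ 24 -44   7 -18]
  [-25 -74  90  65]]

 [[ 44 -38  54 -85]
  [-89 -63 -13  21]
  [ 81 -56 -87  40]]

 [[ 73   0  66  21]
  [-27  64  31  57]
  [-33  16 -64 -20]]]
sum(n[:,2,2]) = -61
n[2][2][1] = 16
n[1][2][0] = 81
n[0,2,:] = [-25, -74, 90, 65]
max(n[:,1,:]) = 64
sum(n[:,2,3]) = 85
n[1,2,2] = -87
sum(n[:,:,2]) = 37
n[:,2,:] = [[-25, -74, 90, 65], [81, -56, -87, 40], [-33, 16, -64, -20]]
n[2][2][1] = 16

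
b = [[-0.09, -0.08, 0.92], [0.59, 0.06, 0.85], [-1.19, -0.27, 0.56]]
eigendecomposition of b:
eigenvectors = [[(0.19-0.46j), (0.19+0.46j), -0.19+0.00j],[(-0.13-0.59j), -0.13+0.59j, 0.98+0.00j],[0.62+0.00j, (0.62-0j), (0.07+0j)]]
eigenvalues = [(0.26+1.13j), (0.26-1.13j), 0j]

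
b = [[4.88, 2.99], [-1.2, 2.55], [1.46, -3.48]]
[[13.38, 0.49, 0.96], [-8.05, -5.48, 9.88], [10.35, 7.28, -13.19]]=b@ [[3.63, 1.10, -1.69],[-1.45, -1.63, 3.08]]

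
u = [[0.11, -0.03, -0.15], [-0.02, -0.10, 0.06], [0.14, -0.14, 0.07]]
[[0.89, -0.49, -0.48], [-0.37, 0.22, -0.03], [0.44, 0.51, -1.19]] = u @[[5.49, 1.56, -7.00], [1.28, 0.14, 0.50], [-2.19, 4.39, -2.01]]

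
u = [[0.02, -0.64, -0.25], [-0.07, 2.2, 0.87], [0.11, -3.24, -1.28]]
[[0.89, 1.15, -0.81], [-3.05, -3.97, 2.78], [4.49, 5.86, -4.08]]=u@ [[0.43, 2.65, 2.02], [-1.83, -1.54, 1.91], [1.16, -0.45, -1.47]]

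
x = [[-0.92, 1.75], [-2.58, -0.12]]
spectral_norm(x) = 2.80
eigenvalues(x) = [(-0.52+2.09j), (-0.52-2.09j)]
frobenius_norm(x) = 3.25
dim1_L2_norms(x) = [1.98, 2.58]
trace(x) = -1.04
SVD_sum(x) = [[-1.3, 0.35], [-2.37, 0.65]] + [[0.38,1.4], [-0.21,-0.77]]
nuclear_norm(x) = 4.45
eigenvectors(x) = [[-0.12+0.62j, (-0.12-0.62j)], [(-0.77+0j), (-0.77-0j)]]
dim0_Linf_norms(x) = [2.58, 1.75]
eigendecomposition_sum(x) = [[(-0.46+0.99j),0.87+0.22j], [-1.29-0.32j,-0.06+1.09j]] + [[-0.46-0.99j, 0.87-0.22j], [-1.29+0.32j, -0.06-1.09j]]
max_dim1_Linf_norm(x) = 2.58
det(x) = 4.63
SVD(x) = [[-0.48,-0.88],  [-0.88,0.48]] @ diag([2.8029621032146834, 1.6501828528809521]) @ [[0.96,  -0.26],[-0.26,  -0.96]]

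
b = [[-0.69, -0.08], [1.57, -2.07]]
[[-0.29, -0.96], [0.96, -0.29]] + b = [[-0.98, -1.04], [2.53, -2.36]]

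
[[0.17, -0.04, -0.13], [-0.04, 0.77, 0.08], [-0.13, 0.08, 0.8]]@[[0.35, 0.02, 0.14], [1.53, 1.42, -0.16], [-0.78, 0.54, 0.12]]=[[0.1, -0.12, 0.01], [1.1, 1.14, -0.12], [-0.55, 0.54, 0.06]]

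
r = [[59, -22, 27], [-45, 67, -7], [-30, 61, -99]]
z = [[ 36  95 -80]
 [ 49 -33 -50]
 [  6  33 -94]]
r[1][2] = -7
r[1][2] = -7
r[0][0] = 59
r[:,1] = [-22, 67, 61]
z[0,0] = 36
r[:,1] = [-22, 67, 61]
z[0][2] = -80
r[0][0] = 59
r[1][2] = -7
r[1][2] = -7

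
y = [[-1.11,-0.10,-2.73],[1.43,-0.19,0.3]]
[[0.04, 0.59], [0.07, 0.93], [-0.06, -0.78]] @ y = [[0.80, -0.12, 0.07], [1.25, -0.18, 0.09], [-1.05, 0.15, -0.07]]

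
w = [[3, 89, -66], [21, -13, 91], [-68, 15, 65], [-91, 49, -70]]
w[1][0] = 21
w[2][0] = -68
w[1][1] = -13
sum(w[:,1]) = 140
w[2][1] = 15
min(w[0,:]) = -66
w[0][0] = 3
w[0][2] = -66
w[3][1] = 49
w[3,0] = -91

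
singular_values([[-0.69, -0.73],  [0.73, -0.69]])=[1.0, 1.0]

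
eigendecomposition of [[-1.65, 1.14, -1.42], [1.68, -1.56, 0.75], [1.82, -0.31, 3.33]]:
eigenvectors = [[0.29, -0.59, -0.72], [-0.05, 0.78, -0.61], [-0.95, 0.22, 0.33]]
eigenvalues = [2.75, -2.62, -0.01]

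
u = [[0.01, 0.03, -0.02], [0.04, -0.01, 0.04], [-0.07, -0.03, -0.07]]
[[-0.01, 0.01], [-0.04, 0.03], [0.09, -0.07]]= u @ [[-0.55, 0.52], [-0.48, 0.44], [-0.48, 0.34]]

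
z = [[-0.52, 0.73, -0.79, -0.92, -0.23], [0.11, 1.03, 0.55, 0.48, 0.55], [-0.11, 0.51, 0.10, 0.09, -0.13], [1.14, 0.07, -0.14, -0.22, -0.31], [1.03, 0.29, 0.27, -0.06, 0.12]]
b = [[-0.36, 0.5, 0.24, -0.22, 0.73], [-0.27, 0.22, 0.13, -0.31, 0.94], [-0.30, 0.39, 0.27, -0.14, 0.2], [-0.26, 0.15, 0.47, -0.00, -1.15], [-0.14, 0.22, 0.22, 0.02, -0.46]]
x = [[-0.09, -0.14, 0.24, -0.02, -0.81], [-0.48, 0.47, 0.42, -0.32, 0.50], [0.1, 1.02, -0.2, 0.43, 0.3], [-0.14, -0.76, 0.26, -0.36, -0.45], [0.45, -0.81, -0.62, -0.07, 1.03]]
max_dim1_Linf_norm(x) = 1.03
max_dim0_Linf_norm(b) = 1.15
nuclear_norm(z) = 5.03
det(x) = 0.00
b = z @ x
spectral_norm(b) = 1.78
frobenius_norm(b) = 2.11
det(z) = 0.13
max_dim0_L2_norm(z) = 1.63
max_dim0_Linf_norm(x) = 1.03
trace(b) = -0.33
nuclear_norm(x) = 4.27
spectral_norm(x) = 1.67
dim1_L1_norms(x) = [1.3, 2.19, 2.05, 1.97, 2.98]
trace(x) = 0.85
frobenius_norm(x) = 2.53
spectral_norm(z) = 1.75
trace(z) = 0.51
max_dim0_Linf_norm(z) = 1.14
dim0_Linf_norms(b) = [0.36, 0.5, 0.47, 0.31, 1.15]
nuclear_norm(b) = 3.11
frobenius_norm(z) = 2.69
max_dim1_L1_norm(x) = 2.98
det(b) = 0.00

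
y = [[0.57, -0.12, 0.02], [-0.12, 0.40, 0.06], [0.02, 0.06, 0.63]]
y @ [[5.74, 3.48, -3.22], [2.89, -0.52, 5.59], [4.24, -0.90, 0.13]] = [[3.01, 2.03, -2.5], [0.72, -0.68, 2.63], [2.96, -0.53, 0.35]]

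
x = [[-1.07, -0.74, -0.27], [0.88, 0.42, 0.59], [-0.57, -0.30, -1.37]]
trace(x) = -2.02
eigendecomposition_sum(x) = [[(-0.52-0.71j), -0.36-0.84j, -0.12-0.29j], [(0.25+0.73j), 0.08+0.80j, 0.02+0.27j], [0.25+0.15j, 0.22+0.21j, (0.07+0.07j)]] + [[-0.52+0.71j,-0.36+0.84j,-0.12+0.29j], [(0.25-0.73j),(0.08-0.8j),0.02-0.27j], [(0.25-0.15j),(0.22-0.21j),0.07-0.07j]] + [[(-0.02+0j), (-0.02+0j), -0.03+0.00j], [0.38-0.00j, (0.26-0j), 0.54-0.00j], [(-1.07+0j), (-0.73+0j), (-1.52+0j)]]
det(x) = -0.21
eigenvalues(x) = [(-0.37+0.16j), (-0.37-0.16j), (-1.27+0j)]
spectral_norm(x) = 2.12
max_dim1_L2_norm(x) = 1.51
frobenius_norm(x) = 2.31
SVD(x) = [[-0.55, -0.68, 0.49], [0.53, 0.16, 0.83], [-0.64, 0.72, 0.27]] @ diag([2.1242478299677687, 0.9120765837848525, 0.10857007961948675]) @ [[0.67, 0.39, 0.63], [0.50, 0.39, -0.77], [0.55, -0.84, -0.06]]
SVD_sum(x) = [[-0.79, -0.46, -0.74], [0.76, 0.44, 0.71], [-0.92, -0.53, -0.86]] + [[-0.31, -0.24, 0.48], [0.08, 0.06, -0.12], [0.33, 0.25, -0.51]] + [[0.03, -0.04, -0.0], [0.05, -0.08, -0.01], [0.02, -0.02, -0.00]]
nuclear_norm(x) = 3.14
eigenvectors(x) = [[-0.73+0.00j,  -0.73-0.00j,  0.02+0.00j], [(0.61+0.19j),  0.61-0.19j,  -0.34+0.00j], [0.22-0.09j,  0.22+0.09j,  0.94+0.00j]]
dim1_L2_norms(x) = [1.33, 1.14, 1.51]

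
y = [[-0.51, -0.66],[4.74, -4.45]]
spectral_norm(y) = 6.50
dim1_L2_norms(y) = [0.83, 6.5]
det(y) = 5.40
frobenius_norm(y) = 6.55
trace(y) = -4.96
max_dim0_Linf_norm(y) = 4.74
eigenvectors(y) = [[0.51, 0.23], [0.86, 0.97]]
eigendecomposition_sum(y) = [[-2.64, 0.61], [-4.41, 1.02]] + [[2.13, -1.27], [9.15, -5.47]]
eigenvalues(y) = [-1.61, -3.35]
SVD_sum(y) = [[0.06, -0.06],[4.73, -4.46]] + [[-0.57, -0.60], [0.01, 0.01]]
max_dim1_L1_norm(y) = 9.19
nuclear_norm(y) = 7.33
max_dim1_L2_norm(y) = 6.5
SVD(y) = [[0.01,1.00], [1.0,-0.01]] @ diag([6.502045292528772, 0.8301849275338794]) @ [[0.73, -0.69], [-0.69, -0.73]]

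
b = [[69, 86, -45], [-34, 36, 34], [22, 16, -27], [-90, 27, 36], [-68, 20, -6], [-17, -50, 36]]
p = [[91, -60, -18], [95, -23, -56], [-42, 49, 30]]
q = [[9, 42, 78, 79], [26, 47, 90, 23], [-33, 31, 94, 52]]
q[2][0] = -33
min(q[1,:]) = 23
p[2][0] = -42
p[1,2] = -56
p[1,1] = -23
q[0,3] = 79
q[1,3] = 23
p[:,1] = [-60, -23, 49]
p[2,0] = -42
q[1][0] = 26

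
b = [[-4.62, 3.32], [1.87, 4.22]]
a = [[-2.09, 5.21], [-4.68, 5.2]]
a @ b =[[19.40, 15.05], [31.35, 6.41]]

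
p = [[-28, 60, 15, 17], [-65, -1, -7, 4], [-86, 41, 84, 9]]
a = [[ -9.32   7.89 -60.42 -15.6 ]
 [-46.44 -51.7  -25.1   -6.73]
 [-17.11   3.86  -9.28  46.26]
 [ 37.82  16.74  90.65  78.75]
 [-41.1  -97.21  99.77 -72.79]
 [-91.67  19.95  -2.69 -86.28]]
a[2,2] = -9.28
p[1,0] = -65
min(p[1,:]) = -65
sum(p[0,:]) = 64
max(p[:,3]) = 17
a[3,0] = 37.82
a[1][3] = -6.73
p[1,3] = 4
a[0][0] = -9.32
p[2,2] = 84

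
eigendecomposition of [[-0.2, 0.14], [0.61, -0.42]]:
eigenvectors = [[0.57, -0.31], [0.82, 0.95]]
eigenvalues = [0.0, -0.62]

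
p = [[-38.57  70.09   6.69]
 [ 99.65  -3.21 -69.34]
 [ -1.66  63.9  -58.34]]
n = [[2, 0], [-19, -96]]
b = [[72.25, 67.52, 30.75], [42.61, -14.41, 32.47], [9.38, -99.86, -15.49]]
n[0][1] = 0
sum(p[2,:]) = 3.8999999999999986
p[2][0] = -1.66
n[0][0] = 2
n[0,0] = 2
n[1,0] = -19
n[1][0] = -19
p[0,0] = -38.57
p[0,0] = -38.57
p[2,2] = -58.34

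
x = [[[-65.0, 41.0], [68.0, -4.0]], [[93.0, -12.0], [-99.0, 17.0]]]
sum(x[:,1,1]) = 13.0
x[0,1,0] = 68.0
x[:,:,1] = [[41.0, -4.0], [-12.0, 17.0]]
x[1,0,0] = 93.0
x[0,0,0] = -65.0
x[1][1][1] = 17.0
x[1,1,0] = -99.0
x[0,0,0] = -65.0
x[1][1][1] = 17.0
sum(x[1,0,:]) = 81.0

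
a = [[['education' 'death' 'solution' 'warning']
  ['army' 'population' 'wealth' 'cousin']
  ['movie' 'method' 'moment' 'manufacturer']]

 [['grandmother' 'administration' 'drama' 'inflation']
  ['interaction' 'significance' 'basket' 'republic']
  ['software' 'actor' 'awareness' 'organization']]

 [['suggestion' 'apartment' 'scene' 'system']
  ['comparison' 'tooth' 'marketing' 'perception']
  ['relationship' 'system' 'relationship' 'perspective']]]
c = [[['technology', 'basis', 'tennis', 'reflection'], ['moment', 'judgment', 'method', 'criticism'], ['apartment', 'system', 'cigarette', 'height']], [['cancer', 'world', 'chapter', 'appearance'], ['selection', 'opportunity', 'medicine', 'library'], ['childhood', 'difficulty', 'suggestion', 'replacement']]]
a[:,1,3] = ['cousin', 'republic', 'perception']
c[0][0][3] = 'reflection'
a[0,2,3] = 'manufacturer'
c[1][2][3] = 'replacement'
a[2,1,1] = 'tooth'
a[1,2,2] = 'awareness'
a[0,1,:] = ['army', 'population', 'wealth', 'cousin']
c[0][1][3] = 'criticism'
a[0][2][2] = 'moment'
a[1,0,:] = ['grandmother', 'administration', 'drama', 'inflation']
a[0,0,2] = 'solution'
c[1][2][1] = 'difficulty'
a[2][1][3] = 'perception'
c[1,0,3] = 'appearance'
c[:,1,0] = ['moment', 'selection']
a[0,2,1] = 'method'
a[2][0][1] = 'apartment'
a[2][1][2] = 'marketing'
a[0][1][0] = 'army'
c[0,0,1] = 'basis'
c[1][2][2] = 'suggestion'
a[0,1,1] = 'population'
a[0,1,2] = 'wealth'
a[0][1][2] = 'wealth'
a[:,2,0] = ['movie', 'software', 'relationship']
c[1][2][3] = 'replacement'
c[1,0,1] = 'world'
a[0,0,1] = 'death'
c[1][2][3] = 'replacement'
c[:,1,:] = [['moment', 'judgment', 'method', 'criticism'], ['selection', 'opportunity', 'medicine', 'library']]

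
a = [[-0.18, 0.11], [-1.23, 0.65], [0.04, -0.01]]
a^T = [[-0.18, -1.23, 0.04], [0.11, 0.65, -0.01]]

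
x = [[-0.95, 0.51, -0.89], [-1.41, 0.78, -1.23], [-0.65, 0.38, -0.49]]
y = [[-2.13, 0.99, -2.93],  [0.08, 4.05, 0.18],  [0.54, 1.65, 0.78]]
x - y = [[1.18,-0.48,2.04], [-1.49,-3.27,-1.41], [-1.19,-1.27,-1.27]]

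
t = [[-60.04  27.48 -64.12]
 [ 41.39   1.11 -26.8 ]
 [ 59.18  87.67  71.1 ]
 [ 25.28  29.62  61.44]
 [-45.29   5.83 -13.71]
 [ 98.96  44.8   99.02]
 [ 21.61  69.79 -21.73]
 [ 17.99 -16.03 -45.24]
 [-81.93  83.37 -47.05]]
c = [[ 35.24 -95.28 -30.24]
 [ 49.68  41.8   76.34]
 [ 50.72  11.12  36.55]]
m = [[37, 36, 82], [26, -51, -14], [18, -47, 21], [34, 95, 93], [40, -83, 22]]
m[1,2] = -14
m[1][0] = 26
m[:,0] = [37, 26, 18, 34, 40]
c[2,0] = 50.72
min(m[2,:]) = -47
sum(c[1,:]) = 167.82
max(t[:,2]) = 99.02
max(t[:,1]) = 87.67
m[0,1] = 36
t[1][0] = 41.39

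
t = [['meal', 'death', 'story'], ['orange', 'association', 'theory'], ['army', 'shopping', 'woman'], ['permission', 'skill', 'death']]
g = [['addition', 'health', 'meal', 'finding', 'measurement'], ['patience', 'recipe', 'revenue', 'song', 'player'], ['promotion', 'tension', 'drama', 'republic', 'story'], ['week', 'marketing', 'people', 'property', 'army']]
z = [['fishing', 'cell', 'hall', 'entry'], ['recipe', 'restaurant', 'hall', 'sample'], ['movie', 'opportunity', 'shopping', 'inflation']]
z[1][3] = 'sample'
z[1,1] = 'restaurant'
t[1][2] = 'theory'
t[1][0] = 'orange'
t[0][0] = 'meal'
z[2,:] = ['movie', 'opportunity', 'shopping', 'inflation']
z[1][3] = 'sample'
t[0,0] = 'meal'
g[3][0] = 'week'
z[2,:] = ['movie', 'opportunity', 'shopping', 'inflation']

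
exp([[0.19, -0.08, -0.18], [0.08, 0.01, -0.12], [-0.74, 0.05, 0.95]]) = [[1.31, -0.1, -0.33],[0.16, 1.00, -0.22],[-1.36, 0.13, 2.71]]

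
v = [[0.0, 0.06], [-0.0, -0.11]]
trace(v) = -0.11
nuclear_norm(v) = 0.13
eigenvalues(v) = [0.0, -0.11]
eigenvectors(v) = [[1.0, -0.48], [0.00, 0.88]]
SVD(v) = [[-0.48,-0.88], [0.88,-0.48]] @ diag([0.12529964086141668, 0.0]) @ [[-0.0, -1.0], [-1.0, 0.00]]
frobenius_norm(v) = 0.13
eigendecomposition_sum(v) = [[0.00, 0.00],[0.0, 0.00]] + [[-0.0, 0.06], [-0.0, -0.11]]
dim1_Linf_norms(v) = [0.06, 0.11]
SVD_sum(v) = [[0.00, 0.06], [0.00, -0.11]] + [[0.00, 0.0], [0.00, 0.0]]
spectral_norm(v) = 0.13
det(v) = 0.00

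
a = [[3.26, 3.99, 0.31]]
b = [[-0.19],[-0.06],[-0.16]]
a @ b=[[-0.91]]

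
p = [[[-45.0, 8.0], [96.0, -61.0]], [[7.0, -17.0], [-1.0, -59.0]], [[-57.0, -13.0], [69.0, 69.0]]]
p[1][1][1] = -59.0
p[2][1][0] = 69.0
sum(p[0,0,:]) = -37.0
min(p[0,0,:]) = -45.0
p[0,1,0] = 96.0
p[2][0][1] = -13.0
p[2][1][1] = 69.0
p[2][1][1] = 69.0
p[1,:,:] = [[7.0, -17.0], [-1.0, -59.0]]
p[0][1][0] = 96.0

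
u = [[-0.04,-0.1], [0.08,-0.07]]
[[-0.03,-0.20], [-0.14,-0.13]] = u@[[-1.09,0.14], [0.75,1.96]]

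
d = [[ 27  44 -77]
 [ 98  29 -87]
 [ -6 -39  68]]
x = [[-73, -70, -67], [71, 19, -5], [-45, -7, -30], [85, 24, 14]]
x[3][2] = 14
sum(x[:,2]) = -88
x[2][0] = -45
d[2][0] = -6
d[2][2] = 68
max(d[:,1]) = 44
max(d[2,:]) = 68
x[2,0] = -45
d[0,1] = 44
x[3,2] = 14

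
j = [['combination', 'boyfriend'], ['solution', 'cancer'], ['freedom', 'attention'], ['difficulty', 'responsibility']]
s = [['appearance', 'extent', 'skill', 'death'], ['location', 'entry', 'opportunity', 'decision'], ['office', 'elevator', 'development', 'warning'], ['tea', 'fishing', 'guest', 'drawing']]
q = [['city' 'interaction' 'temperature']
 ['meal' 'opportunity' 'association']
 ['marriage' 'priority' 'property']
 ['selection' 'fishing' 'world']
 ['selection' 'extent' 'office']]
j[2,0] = 'freedom'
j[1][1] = 'cancer'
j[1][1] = 'cancer'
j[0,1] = 'boyfriend'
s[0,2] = 'skill'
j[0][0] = 'combination'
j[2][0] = 'freedom'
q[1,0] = 'meal'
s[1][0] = 'location'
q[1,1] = 'opportunity'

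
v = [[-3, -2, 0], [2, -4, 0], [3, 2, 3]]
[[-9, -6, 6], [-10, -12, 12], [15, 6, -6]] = v @ [[1, 0, 0], [3, 3, -3], [2, 0, 0]]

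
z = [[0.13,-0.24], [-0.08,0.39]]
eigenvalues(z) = [0.07, 0.45]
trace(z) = 0.52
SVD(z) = [[-0.56, 0.83], [0.83, 0.56]] @ diag([0.4781846914555918, 0.06587412889382588]) @ [[-0.29, 0.96], [0.96, 0.29]]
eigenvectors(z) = [[-0.97, 0.60], [-0.24, -0.8]]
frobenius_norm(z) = 0.48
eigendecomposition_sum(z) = [[0.06, 0.04], [0.01, 0.01]] + [[0.07, -0.28],  [-0.09, 0.38]]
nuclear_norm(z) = 0.54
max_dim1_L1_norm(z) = 0.47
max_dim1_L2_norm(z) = 0.4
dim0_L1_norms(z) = [0.21, 0.63]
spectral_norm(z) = 0.48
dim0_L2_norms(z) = [0.15, 0.46]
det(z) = 0.03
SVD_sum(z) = [[0.08, -0.26], [-0.12, 0.38]] + [[0.05, 0.02], [0.04, 0.01]]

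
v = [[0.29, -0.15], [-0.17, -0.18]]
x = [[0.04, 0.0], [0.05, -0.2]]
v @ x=[[0.0, 0.03], [-0.02, 0.04]]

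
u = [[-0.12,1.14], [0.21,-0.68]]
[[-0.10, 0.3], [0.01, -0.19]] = u@[[-0.32,  -0.07],[-0.12,  0.26]]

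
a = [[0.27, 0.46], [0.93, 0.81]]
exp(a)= [[1.66, 0.86], [1.73, 2.67]]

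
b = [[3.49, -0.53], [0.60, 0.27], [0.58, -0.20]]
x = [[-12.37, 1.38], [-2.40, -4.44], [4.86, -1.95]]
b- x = [[15.86, -1.91], [3.00, 4.71], [-4.28, 1.75]]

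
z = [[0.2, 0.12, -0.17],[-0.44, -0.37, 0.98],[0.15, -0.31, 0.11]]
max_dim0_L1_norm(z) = 1.26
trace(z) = -0.06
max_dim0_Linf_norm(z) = 0.98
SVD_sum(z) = [[0.1,0.1,-0.22],[-0.44,-0.41,0.97],[-0.06,-0.05,0.13]] + [[0.03, -0.03, -0.0], [-0.02, 0.02, 0.00], [0.21, -0.25, -0.01]] + [[0.07, 0.06, 0.06],[0.02, 0.01, 0.01],[-0.01, -0.01, -0.01]]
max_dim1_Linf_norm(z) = 0.98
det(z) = 0.04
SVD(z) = [[-0.23, -0.13, -0.97], [0.97, 0.10, -0.24], [0.13, -0.99, 0.10]] @ diag([1.1751246562068227, 0.33429193832396087, 0.110593590892084]) @ [[-0.38, -0.36, 0.85], [-0.65, 0.76, 0.03], [-0.66, -0.54, -0.53]]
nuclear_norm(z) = 1.62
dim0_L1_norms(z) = [0.79, 0.8, 1.26]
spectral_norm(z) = 1.18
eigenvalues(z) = [(0.14+0j), (-0.1+0.55j), (-0.1-0.55j)]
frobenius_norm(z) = 1.23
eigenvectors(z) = [[0.78+0.00j, 0.17+0.05j, 0.17-0.05j], [(0.33+0j), (-0.85+0j), (-0.85-0j)], [0.52+0.00j, (-0.16-0.46j), (-0.16+0.46j)]]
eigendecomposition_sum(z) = [[(0.12-0j), 0.02+0.00j, 0.01+0.00j], [0.05-0.00j, (0.01+0j), 0.01+0.00j], [0.08-0.00j, 0.01+0.00j, 0.01+0.00j]] + [[0.04+0.04j, 0.05-0.04j, -0.09-0.04j],  [(-0.25-0.15j), (-0.19+0.23j), (0.49+0.08j)],  [0.03-0.16j, (-0.16-0.06j), (0.05+0.28j)]] + [[0.04-0.04j,(0.05+0.04j),-0.09+0.04j],[-0.25+0.15j,-0.19-0.23j,0.49-0.08j],[0.03+0.16j,-0.16+0.06j,0.05-0.28j]]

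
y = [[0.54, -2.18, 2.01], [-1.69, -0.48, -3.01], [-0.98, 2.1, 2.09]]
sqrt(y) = [[0.93+0.70j, -0.97+0.79j, (0.52+0.26j)],[(-0.74+0.59j), 0.63+0.67j, -1.01+0.22j],[(-0.25-0.15j), (0.71-0.17j), 1.69-0.05j]]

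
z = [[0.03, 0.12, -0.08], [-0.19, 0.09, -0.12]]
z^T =[[0.03, -0.19], [0.12, 0.09], [-0.08, -0.12]]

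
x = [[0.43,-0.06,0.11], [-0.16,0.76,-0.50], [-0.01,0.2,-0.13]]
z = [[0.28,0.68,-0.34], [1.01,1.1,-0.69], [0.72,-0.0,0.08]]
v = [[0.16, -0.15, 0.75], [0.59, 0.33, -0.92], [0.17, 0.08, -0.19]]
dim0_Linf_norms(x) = [0.43, 0.76, 0.5]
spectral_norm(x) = 0.97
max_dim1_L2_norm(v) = 1.14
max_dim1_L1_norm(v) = 1.84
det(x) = -0.00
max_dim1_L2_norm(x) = 0.92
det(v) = 0.00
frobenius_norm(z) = 1.97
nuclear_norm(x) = 1.38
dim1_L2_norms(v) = [0.78, 1.14, 0.27]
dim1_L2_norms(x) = [0.45, 0.92, 0.24]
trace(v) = 0.30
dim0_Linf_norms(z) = [1.01, 1.1, 0.69]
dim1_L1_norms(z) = [1.3, 2.8, 0.8]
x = v @ z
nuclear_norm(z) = 2.59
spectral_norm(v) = 1.32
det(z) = -0.10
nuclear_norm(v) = 1.81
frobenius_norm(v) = 1.41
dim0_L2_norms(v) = [0.63, 0.37, 1.2]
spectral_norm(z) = 1.86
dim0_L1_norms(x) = [0.6, 1.02, 0.74]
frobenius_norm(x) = 1.05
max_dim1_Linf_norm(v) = 0.92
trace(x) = 1.06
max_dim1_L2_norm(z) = 1.65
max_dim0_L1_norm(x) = 1.02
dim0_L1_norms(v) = [0.92, 0.56, 1.86]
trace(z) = 1.46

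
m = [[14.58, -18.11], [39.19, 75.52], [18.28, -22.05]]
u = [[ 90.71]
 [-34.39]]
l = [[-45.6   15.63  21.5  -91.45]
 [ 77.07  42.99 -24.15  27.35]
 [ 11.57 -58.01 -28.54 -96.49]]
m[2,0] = 18.28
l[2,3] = -96.49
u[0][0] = 90.71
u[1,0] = -34.39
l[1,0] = 77.07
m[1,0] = 39.19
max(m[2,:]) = 18.28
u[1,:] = [-34.39]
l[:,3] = [-91.45, 27.35, -96.49]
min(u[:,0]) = -34.39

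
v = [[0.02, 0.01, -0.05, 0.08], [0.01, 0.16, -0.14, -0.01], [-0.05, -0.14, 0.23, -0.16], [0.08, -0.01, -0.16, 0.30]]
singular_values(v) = [0.47, 0.23, 0.01, 0.0]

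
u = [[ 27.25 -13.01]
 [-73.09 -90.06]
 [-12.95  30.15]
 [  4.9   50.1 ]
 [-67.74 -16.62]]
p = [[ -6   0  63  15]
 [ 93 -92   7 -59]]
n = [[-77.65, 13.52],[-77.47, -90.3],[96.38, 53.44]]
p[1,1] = -92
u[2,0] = -12.95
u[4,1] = -16.62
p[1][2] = 7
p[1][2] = 7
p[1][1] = -92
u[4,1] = -16.62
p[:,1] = [0, -92]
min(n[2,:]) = 53.44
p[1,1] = -92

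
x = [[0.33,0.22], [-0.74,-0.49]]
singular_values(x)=[0.97, 0.0]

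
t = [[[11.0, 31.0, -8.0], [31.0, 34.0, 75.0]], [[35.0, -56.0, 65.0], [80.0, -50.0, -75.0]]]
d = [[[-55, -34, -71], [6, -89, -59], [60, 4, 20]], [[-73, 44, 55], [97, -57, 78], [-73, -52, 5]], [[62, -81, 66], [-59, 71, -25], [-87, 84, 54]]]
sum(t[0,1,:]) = 140.0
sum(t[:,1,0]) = 111.0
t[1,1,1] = -50.0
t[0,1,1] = 34.0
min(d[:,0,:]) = -81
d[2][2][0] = -87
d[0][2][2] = 20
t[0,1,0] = 31.0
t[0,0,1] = 31.0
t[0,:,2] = [-8.0, 75.0]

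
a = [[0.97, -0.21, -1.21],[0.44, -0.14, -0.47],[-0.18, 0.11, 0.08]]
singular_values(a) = [1.71, 0.14, 0.0]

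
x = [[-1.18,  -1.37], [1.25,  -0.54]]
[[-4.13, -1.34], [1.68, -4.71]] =x@[[1.93, -2.44], [1.35, 3.08]]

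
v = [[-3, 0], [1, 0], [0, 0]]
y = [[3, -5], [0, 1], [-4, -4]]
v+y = [[0, -5], [1, 1], [-4, -4]]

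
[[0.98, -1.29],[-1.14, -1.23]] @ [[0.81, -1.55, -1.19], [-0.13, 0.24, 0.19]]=[[0.96, -1.83, -1.41], [-0.76, 1.47, 1.12]]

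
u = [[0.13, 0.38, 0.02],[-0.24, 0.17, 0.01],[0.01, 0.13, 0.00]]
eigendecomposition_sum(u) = [[(0.06+0.16j), (0.19-0.1j), (0.01-0.01j)], [(-0.12+0.06j), (0.09+0.14j), 0.00+0.01j], [0.00+0.05j, (0.06-0.01j), 0.00-0.00j]] + [[(0.06-0.16j), 0.19+0.10j, (0.01+0.01j)], [(-0.12-0.06j), (0.09-0.14j), -0.01j], [0.00-0.05j, 0.06+0.01j, 0j]] + [[-0j, 0.00+0.00j, (-0+0j)],[-0.00+0.00j, -0.00-0.00j, -0j],[0.00-0.00j, 0.00+0.00j, (-0.01+0j)]]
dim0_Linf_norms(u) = [0.24, 0.38, 0.02]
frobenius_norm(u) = 0.52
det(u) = -0.00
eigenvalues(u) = [(0.15+0.3j), (0.15-0.3j), (-0.01+0j)]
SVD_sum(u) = [[0.03, 0.39, 0.02], [0.01, 0.15, 0.01], [0.01, 0.13, 0.01]] + [[0.1, -0.01, -0.0], [-0.25, 0.02, 0.00], [-0.0, 0.0, 0.0]] + [[0.00, -0.0, 0.00], [0.0, -0.00, 0.0], [-0.0, 0.00, -0.01]]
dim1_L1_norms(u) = [0.53, 0.42, 0.14]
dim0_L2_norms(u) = [0.27, 0.44, 0.02]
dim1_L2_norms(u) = [0.4, 0.29, 0.13]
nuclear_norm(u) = 0.72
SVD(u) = [[-0.89, 0.36, -0.28],[-0.34, -0.93, -0.11],[-0.3, -0.00, 0.95]] @ diag([0.4375990804894791, 0.2715933960008333, 0.00663867482988188]) @ [[-0.08, -1.0, -0.05], [1.00, -0.08, -0.01], [-0.0, 0.05, -1.0]]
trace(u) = 0.30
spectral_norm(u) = 0.44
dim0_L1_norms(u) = [0.38, 0.68, 0.03]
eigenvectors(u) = [[0.76+0.00j, (0.76-0j), 0.00+0.00j], [(0.04+0.6j), 0.04-0.60j, -0.05+0.00j], [0.22+0.07j, 0.22-0.07j, 1.00+0.00j]]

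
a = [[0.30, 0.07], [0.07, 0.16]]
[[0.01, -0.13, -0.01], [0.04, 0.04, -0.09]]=a@[[-0.05,-0.55,0.10],  [0.30,0.48,-0.63]]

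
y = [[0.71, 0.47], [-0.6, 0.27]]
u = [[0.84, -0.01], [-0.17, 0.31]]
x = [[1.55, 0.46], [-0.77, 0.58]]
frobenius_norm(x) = 1.88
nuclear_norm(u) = 1.16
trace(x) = 2.13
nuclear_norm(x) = 2.46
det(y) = 0.47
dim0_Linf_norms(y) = [0.71, 0.47]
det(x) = 1.25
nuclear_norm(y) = 1.45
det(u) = 0.26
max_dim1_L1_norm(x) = 2.01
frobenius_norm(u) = 0.91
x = y + u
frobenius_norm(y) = 1.08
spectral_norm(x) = 1.74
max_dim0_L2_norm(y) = 0.93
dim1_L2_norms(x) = [1.62, 0.96]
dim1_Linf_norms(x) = [1.55, 0.77]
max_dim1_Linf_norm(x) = 1.55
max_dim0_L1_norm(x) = 2.32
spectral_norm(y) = 0.95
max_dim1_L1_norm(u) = 0.85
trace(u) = 1.15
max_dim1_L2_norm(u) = 0.84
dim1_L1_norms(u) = [0.85, 0.48]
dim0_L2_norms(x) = [1.73, 0.74]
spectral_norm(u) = 0.86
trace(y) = 0.98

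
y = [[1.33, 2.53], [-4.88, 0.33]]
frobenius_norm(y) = 5.67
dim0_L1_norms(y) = [6.21, 2.86]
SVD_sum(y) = [[1.55, 0.14],[-4.81, -0.44]] + [[-0.22, 2.39], [-0.07, 0.77]]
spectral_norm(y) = 5.07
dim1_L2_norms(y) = [2.86, 4.89]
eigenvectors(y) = [[-0.08-0.58j, -0.08+0.58j], [(0.81+0j), 0.81-0.00j]]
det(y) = 12.79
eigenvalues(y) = [(0.83+3.48j), (0.83-3.48j)]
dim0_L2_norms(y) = [5.06, 2.55]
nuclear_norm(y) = 7.59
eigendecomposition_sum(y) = [[(0.67+1.68j), 1.26-0.30j], [-2.44+0.58j, (0.16+1.8j)]] + [[(0.67-1.68j),(1.26+0.3j)],[-2.44-0.58j,(0.16-1.8j)]]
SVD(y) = [[-0.31, 0.95], [0.95, 0.31]] @ diag([5.073790194294146, 2.5198716364697185]) @ [[-1.0, -0.09], [-0.09, 1.00]]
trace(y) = 1.66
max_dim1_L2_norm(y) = 4.89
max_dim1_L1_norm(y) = 5.21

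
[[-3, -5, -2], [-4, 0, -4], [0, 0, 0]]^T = [[-3, -4, 0], [-5, 0, 0], [-2, -4, 0]]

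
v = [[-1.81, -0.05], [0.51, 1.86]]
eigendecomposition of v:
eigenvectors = [[-0.99,0.01], [0.14,-1.0]]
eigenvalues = [-1.8, 1.85]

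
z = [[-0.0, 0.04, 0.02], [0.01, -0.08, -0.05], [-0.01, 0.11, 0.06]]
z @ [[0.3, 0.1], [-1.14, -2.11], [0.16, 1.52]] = [[-0.04, -0.05], [0.09, 0.09], [-0.12, -0.14]]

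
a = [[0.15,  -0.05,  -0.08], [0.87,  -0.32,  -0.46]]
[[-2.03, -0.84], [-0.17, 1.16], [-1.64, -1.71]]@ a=[[-1.04, 0.37, 0.55], [0.98, -0.36, -0.52], [-1.73, 0.63, 0.92]]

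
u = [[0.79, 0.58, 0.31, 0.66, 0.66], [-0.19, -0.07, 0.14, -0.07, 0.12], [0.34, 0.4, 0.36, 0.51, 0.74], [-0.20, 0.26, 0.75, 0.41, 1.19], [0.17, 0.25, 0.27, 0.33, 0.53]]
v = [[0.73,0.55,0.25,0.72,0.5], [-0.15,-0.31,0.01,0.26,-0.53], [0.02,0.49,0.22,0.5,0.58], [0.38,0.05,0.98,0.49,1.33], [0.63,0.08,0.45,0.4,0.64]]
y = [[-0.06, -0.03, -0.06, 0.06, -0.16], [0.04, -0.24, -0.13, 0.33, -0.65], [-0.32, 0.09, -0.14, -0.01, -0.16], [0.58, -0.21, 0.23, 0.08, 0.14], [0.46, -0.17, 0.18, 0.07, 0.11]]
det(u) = -0.00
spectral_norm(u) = 2.26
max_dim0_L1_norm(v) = 3.58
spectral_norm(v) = 2.45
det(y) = -0.00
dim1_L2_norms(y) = [0.19, 0.78, 0.39, 0.68, 0.54]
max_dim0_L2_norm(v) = 1.75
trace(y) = -0.25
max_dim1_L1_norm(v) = 3.23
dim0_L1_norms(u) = [1.69, 1.56, 1.83, 1.98, 3.24]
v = u + y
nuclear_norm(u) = 3.28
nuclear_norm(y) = 1.77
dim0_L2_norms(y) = [0.81, 0.37, 0.35, 0.35, 0.71]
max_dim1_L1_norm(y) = 1.39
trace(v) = 1.77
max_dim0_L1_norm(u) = 3.24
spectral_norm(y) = 0.96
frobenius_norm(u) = 2.46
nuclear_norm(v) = 4.42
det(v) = 0.02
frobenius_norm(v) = 2.70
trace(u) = 2.02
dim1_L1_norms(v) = [2.75, 1.26, 1.81, 3.23, 2.2]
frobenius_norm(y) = 1.24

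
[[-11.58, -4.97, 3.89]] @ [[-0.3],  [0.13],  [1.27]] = [[7.77]]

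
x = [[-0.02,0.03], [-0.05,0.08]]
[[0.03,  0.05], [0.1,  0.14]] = x @ [[1.08, 1.57], [1.87, 2.74]]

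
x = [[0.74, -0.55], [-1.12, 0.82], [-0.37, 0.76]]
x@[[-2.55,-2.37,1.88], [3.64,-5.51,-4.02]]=[[-3.89, 1.28, 3.60],[5.84, -1.86, -5.40],[3.71, -3.31, -3.75]]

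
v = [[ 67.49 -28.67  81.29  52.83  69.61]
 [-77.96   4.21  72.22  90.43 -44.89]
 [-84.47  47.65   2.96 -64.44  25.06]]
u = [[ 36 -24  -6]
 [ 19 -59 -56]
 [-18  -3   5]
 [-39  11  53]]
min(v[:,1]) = -28.67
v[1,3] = 90.43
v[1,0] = -77.96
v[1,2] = 72.22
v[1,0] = -77.96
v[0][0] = 67.49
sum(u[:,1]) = -75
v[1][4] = -44.89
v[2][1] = 47.65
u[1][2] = -56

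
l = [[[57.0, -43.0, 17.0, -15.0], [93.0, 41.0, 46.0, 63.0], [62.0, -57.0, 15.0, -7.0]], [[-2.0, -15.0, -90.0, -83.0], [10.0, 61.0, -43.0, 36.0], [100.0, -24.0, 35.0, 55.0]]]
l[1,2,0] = 100.0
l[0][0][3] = -15.0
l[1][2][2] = 35.0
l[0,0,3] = -15.0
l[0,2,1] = -57.0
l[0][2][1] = -57.0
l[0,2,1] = -57.0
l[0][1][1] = 41.0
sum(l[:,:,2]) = -20.0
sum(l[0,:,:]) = 272.0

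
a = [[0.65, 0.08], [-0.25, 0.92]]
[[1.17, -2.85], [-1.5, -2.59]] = a @ [[1.93, -3.91],[-1.11, -3.88]]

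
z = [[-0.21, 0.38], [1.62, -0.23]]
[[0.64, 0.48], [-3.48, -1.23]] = z@[[-2.07, -0.63],[0.54, 0.92]]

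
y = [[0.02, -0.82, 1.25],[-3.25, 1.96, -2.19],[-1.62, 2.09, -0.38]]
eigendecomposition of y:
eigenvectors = [[(-0.74+0j), 0.19+0.14j, 0.19-0.14j],[(-0.64+0j), (-0.7+0j), -0.70-0.00j],[(0.21+0j), -0.49+0.46j, (-0.49-0.46j)]]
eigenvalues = [(-1.05+0j), (1.33+2.06j), (1.33-2.06j)]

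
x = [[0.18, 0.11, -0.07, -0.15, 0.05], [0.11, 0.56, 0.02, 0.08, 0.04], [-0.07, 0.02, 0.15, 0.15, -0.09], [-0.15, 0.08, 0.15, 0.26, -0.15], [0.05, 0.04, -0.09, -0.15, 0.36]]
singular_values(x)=[0.6, 0.59, 0.24, 0.07, 0.01]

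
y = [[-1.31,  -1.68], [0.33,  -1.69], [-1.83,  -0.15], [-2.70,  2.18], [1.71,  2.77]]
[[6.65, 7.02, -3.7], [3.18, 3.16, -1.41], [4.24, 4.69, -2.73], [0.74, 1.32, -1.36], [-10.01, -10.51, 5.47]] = y@[[-2.13, -2.37, 1.40], [-2.30, -2.33, 1.11]]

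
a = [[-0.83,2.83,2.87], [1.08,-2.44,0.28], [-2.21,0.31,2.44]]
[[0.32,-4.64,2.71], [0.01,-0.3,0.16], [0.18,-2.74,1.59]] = a@[[0.03, -0.45, 0.26], [0.02, -0.25, 0.15], [0.10, -1.50, 0.87]]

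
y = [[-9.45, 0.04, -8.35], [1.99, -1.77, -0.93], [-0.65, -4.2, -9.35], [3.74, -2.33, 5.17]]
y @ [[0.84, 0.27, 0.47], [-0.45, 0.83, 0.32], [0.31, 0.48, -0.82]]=[[-10.54,-6.53,2.42], [2.18,-1.38,1.13], [-1.55,-8.15,6.02], [5.79,1.56,-3.23]]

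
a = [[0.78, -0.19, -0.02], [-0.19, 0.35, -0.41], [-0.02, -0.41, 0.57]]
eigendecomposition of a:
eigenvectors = [[0.21, 0.8, 0.57],[0.79, 0.2, -0.58],[0.58, -0.57, 0.59]]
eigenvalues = [0.0, 0.75, 0.95]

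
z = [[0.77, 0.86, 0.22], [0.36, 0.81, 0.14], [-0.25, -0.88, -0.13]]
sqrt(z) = [[(0.8+0j), 0.64-0.02j, (0.2-0.01j)], [(0.21+0j), 0.90-0.01j, (0.12-0.01j)], [-0.03-0.02j, -1.08+0.10j, -0.10+0.07j]]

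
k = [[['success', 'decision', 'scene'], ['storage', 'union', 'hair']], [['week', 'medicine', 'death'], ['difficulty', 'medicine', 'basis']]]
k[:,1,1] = ['union', 'medicine']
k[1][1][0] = 'difficulty'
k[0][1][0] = 'storage'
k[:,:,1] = [['decision', 'union'], ['medicine', 'medicine']]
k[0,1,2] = 'hair'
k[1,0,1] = 'medicine'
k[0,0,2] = 'scene'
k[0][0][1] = 'decision'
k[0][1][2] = 'hair'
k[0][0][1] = 'decision'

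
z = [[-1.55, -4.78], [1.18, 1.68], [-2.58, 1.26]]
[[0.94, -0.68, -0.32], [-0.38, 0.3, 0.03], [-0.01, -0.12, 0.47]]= z @ [[-0.08,0.10,-0.13], [-0.17,0.11,0.11]]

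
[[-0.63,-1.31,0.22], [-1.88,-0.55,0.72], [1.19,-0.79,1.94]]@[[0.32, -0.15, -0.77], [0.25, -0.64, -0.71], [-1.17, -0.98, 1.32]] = [[-0.79, 0.72, 1.71], [-1.58, -0.07, 2.79], [-2.09, -1.57, 2.21]]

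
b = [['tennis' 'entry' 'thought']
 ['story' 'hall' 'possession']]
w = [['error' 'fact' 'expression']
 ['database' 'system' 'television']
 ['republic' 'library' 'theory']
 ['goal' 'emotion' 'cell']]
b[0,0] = 'tennis'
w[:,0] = ['error', 'database', 'republic', 'goal']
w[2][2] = 'theory'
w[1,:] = ['database', 'system', 'television']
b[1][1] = 'hall'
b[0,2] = 'thought'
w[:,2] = ['expression', 'television', 'theory', 'cell']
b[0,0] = 'tennis'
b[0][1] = 'entry'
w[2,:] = ['republic', 'library', 'theory']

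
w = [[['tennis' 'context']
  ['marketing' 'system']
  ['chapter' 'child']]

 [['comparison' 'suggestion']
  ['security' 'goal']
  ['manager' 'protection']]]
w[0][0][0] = 'tennis'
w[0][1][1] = 'system'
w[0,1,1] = 'system'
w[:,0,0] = ['tennis', 'comparison']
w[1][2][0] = 'manager'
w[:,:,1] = [['context', 'system', 'child'], ['suggestion', 'goal', 'protection']]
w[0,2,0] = 'chapter'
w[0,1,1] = 'system'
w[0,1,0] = 'marketing'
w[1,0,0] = 'comparison'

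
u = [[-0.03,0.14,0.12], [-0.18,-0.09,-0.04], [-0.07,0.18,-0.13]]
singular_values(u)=[0.25, 0.22, 0.15]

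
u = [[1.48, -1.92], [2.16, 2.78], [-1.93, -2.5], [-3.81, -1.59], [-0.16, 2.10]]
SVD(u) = [[0.05, 0.72], [-0.56, -0.14], [0.5, 0.13], [0.62, -0.46], [-0.22, -0.48]] @ diag([6.210902693720974, 3.339189681513995]) @ [[-0.71, -0.7], [0.70, -0.71]]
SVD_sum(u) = [[-0.21, -0.2], [2.49, 2.44], [-2.23, -2.19], [-2.74, -2.68], [0.97, 0.95]] + [[1.69, -1.72], [-0.33, 0.34], [0.3, -0.31], [-1.07, 1.09], [-1.13, 1.15]]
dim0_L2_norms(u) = [5.01, 4.96]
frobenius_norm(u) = 7.05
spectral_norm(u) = 6.21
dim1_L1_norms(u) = [3.4, 4.94, 4.43, 5.4, 2.26]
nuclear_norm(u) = 9.55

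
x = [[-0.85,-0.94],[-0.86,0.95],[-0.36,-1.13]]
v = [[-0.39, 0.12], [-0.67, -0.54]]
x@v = [[0.96, 0.41], [-0.3, -0.62], [0.9, 0.57]]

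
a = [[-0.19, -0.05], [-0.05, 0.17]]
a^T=[[-0.19,  -0.05], [-0.05,  0.17]]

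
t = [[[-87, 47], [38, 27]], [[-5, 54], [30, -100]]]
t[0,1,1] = 27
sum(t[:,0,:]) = 9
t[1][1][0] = 30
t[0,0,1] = 47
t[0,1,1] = 27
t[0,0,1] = 47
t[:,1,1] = [27, -100]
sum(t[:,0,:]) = 9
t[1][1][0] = 30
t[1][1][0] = 30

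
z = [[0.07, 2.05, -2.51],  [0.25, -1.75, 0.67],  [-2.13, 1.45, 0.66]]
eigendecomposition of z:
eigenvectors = [[-0.66,  -0.67,  -0.71], [0.08,  -0.48,  0.41], [0.75,  -0.57,  -0.56]]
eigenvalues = [2.68, -0.61, -3.1]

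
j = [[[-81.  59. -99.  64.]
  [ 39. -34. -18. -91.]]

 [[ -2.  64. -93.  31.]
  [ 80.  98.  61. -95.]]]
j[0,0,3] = 64.0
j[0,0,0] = -81.0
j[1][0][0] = -2.0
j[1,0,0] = -2.0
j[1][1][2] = 61.0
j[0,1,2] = -18.0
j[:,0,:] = [[-81.0, 59.0, -99.0, 64.0], [-2.0, 64.0, -93.0, 31.0]]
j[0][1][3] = -91.0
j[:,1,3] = [-91.0, -95.0]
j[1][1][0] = 80.0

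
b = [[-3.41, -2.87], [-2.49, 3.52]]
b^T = [[-3.41, -2.49], [-2.87, 3.52]]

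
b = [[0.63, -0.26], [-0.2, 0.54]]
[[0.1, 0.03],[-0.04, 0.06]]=b @ [[0.14, 0.10],[-0.03, 0.14]]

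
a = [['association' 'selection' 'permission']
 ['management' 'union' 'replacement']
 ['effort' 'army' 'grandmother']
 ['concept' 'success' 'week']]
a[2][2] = 'grandmother'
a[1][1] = 'union'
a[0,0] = 'association'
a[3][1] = 'success'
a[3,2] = 'week'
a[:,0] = ['association', 'management', 'effort', 'concept']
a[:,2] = ['permission', 'replacement', 'grandmother', 'week']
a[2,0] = 'effort'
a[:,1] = ['selection', 'union', 'army', 'success']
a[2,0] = 'effort'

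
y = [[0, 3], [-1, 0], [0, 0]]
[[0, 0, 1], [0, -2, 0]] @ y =[[0, 0], [2, 0]]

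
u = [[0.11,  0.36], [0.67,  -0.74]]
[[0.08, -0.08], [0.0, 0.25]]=u @ [[0.18, 0.1], [0.16, -0.25]]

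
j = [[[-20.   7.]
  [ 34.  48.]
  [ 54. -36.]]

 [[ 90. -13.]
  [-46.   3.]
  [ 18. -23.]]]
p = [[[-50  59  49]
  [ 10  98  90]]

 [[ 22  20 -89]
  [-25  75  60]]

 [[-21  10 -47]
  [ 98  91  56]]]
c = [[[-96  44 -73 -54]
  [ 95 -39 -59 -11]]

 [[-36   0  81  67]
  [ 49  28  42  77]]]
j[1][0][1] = -13.0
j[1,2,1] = -23.0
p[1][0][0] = 22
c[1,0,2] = 81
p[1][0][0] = 22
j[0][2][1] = -36.0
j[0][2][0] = 54.0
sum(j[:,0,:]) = 64.0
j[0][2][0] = 54.0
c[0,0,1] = 44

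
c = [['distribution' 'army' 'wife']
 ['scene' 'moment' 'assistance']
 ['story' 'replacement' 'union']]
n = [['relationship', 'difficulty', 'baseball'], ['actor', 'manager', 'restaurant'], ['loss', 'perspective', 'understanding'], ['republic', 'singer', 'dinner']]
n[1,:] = ['actor', 'manager', 'restaurant']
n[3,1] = 'singer'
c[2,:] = ['story', 'replacement', 'union']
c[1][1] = 'moment'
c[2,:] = ['story', 'replacement', 'union']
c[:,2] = ['wife', 'assistance', 'union']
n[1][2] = 'restaurant'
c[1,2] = 'assistance'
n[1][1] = 'manager'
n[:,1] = ['difficulty', 'manager', 'perspective', 'singer']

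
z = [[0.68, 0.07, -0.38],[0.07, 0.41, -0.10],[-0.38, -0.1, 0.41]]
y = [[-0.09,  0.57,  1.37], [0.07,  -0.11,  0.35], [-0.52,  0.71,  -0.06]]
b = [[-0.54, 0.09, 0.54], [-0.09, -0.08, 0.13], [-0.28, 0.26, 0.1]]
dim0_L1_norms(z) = [1.13, 0.58, 0.89]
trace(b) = -0.52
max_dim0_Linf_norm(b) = 0.54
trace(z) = 1.50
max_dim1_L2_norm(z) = 0.78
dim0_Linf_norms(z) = [0.68, 0.41, 0.41]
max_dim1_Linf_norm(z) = 0.68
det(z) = 0.05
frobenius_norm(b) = 0.88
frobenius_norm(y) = 1.77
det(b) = -0.00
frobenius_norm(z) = 1.06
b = y @ z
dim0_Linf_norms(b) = [0.54, 0.26, 0.54]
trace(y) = -0.26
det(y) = -0.09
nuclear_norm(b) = 1.13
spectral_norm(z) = 0.97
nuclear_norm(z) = 1.50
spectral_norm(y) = 1.54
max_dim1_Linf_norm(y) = 1.37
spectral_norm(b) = 0.84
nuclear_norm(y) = 2.48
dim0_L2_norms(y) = [0.53, 0.92, 1.42]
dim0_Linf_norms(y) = [0.52, 0.71, 1.37]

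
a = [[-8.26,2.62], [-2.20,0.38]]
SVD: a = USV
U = [[-0.97, -0.25], [-0.25, 0.97]]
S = [8.94, 0.29]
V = [[0.96,-0.29], [-0.29,-0.96]]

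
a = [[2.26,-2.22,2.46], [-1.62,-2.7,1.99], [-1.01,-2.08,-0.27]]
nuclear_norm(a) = 9.22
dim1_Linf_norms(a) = [2.46, 2.7, 2.08]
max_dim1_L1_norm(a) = 6.94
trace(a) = -0.71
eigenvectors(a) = [[0.94+0.00j, (0.18-0.21j), 0.18+0.21j], [(-0.32+0j), (0.68+0j), 0.68-0.00j], [-0.10+0.00j, (0.48+0.48j), (0.48-0.48j)]]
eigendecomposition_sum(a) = [[2.40-0.00j, -1.38+0.00j, 1.05+0.00j], [-0.80+0.00j, (0.46+0j), -0.35+0.00j], [-0.25+0.00j, 0.14+0.00j, (-0.11+0j)]] + [[(-0.07+0.16j), (-0.42+0.48j), 0.71-0.01j], [-0.41+0.13j, (-1.58-0j), 1.17+1.29j], [-0.38-0.19j, (-1.11-1.11j), -0.08+1.73j]] + [[-0.07-0.16j, -0.42-0.48j, (0.71+0.01j)],[-0.41-0.13j, -1.58+0.00j, 1.17-1.29j],[-0.38+0.19j, -1.11+1.11j, (-0.08-1.73j)]]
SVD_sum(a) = [[0.08, -2.65, 1.96], [0.08, -2.66, 1.97], [0.04, -1.20, 0.88]] + [[2.1,0.54,0.65],[-1.47,-0.38,-0.45],[-1.40,-0.36,-0.43]] + [[0.07, -0.11, -0.15], [-0.23, 0.34, 0.47], [0.36, -0.52, -0.72]]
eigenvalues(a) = [(2.75+0j), (-1.73+1.89j), (-1.73-1.89j)]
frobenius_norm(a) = 5.95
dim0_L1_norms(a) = [4.89, 7.0, 4.72]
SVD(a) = [[0.67, -0.72, 0.17], [0.68, 0.5, -0.54], [0.30, 0.48, 0.82]] @ diag([4.908384769509159, 3.151658588425295, 1.1646059833504177]) @ [[0.02, -0.80, 0.59], [-0.93, -0.24, -0.29], [0.37, -0.54, -0.75]]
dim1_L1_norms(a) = [6.94, 6.31, 3.36]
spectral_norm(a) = 4.91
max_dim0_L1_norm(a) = 7.0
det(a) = 18.02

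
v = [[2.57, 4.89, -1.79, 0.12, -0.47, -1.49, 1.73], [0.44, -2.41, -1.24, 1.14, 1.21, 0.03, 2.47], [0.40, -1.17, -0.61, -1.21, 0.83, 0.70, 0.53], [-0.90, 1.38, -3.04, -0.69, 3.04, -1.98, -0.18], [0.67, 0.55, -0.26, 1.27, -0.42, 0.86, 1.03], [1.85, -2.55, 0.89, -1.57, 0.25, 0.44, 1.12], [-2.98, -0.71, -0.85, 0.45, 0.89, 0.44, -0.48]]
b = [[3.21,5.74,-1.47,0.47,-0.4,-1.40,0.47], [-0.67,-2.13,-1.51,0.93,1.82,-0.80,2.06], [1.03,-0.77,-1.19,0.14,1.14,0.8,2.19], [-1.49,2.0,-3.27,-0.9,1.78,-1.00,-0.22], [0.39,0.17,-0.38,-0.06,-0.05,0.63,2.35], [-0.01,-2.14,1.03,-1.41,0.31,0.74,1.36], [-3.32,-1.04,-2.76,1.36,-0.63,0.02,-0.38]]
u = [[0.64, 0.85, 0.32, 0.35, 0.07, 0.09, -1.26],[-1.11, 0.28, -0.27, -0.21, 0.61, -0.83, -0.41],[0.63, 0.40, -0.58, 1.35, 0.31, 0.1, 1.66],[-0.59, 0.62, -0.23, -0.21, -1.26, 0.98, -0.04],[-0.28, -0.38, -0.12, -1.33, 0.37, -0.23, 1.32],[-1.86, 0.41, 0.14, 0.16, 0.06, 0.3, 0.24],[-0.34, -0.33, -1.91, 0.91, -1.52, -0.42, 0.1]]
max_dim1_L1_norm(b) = 13.16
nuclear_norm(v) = 22.80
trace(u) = 0.90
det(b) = -507.20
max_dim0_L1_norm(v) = 13.66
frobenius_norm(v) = 10.80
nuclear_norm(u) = 12.57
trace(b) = -0.70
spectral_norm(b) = 7.88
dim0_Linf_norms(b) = [3.32, 5.74, 3.27, 1.41, 1.82, 1.4, 2.35]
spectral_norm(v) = 7.16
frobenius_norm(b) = 11.60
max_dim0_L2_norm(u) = 2.51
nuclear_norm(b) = 24.80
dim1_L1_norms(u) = [3.58, 3.72, 5.03, 3.93, 4.03, 3.17, 5.53]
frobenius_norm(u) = 5.43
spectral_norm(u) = 2.99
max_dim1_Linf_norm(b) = 5.74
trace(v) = -1.60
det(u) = 0.11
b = v + u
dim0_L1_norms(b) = [10.12, 13.99, 11.61, 5.27, 6.13, 5.39, 9.03]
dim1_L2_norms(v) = [6.26, 4.05, 2.2, 5.06, 2.1, 3.83, 3.39]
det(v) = -102.66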